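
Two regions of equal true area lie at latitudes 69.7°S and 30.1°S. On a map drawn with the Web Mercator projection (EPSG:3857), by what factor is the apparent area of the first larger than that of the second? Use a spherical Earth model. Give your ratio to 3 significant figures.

6.22

Mercator is conformal with k = sec φ, so areal scale = k² = sec²φ.
At 69.7°: sec²(69.7°) = 1/0.3469² = 8.308.
At 30.1°: sec²(30.1°) = 1/0.8652² = 1.336.
Ratio = 8.308/1.336 = cos²(30.1°)/cos²(69.7°) ≈ 6.22.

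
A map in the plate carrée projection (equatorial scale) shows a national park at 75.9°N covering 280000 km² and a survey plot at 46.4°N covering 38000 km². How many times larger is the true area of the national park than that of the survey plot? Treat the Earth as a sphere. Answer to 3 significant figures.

Plate carrée has h = 1 and k = sec φ, giving areal scale sec φ; true area = (apparent area) · cos φ.
True area of national park: 280000 × cos(75.9°) = 280000 × 0.2436 = 68210 km².
True area of survey plot: 38000 × cos(46.4°) = 38000 × 0.6896 = 26210 km².
Ratio = 68210 / 26210 ≈ 2.60.

2.60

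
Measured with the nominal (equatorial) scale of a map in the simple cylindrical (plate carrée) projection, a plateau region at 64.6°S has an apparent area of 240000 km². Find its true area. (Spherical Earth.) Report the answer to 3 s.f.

103000 km²

In the plate carrée (x = Rλ, y = Rφ), meridians are true-scale (h = 1) and parallels are stretched by k = sec φ.
Areal scale = h·k = 1 × sec φ; at 64.6°, h = 1.000, k = 2.331, so h·k = 2.331.
True area = apparent / (areal scale) = 240000 / 2.331 ≈ 103000 km².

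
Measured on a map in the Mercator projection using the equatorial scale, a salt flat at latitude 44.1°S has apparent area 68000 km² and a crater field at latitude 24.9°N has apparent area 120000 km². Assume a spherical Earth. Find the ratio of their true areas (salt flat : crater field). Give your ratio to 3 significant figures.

Mercator's areal exaggeration is sec²φ; hence true area = (apparent area) · cos²φ.
True area of salt flat: 68000 × cos²(44.1°) = 68000 × 0.5157 = 35070 km².
True area of crater field: 120000 × cos²(24.9°) = 120000 × 0.8227 = 98730 km².
Ratio = 35070 / 98730 ≈ 0.355.

0.355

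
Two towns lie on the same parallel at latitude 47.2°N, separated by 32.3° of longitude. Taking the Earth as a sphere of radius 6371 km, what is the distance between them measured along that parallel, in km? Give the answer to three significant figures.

2440 km

Arc length along a parallel = R cos φ · Δλ (with Δλ in radians).
= 6371 × cos 47.2° × (32.3° × π/180) = 6371 × 0.6794 × 0.5637 ≈ 2440 km.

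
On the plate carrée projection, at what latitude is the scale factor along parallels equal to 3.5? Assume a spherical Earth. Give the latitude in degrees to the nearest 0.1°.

Plate carrée: h = 1, k = sec φ along parallels.
sec φ = 3.5  ⇒  cos φ = 0.2857  ⇒  φ ≈ 73.4°.

73.4°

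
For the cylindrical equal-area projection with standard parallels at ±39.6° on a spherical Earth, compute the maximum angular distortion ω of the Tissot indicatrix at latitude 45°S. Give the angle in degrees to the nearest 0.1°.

9.8°

For cylindrical equal-area with standard parallel φ₀, h = cos φ / cos φ₀ and k = cos φ₀ / cos φ, so h·k = 1.
At 45°: h = 0.9177, k = 1.090; principal scales a = 1.090, b = 0.9177.
sin(ω/2) = (a − b)/(a + b) = 0.1720/2.007 = 0.08566, so ω = 2 arcsin(0.08566) ≈ 9.8°.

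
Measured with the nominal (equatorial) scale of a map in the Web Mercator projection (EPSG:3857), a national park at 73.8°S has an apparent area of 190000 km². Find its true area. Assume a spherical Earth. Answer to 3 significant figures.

14800 km²

For Mercator, h = k = sec φ (a conformal cylindrical projection has a single point scale, 1/cos φ).
Areal scale = k² = sec²φ = 1/cos²(73.8°) = 1/0.2790² = 12.85.
True area = apparent / (areal scale) = 190000 / 12.85 ≈ 14800 km².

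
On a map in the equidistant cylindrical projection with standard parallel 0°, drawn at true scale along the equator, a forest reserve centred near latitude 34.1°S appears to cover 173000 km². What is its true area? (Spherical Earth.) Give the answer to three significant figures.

In the plate carrée (x = Rλ, y = Rφ), meridians are true-scale (h = 1) and parallels are stretched by k = sec φ.
Areal scale = h·k = 1 × sec φ; at 34.1°, h = 1.000, k = 1.208, so h·k = 1.208.
True area = apparent / (areal scale) = 173000 / 1.208 ≈ 143000 km².

143000 km²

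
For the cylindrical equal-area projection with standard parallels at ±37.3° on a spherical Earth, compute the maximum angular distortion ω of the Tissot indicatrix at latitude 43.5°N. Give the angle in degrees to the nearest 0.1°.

10.6°

A cylindrical equal-area projection with standard parallel φ₀ has meridian scale h = cos φ / cos φ₀ and parallel scale k = cos φ₀ / cos φ (so areas are preserved, h·k = 1).
At 43.5°: h = 0.9119, k = 1.097; principal scales a = 1.097, b = 0.9119.
sin(ω/2) = (a − b)/(a + b) = 0.1848/2.009 = 0.09199, so ω = 2 arcsin(0.09199) ≈ 10.6°.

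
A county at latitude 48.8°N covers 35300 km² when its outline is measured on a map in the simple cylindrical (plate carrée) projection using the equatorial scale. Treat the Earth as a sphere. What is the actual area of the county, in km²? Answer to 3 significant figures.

23300 km²

Plate carrée maps x = Rλ, y = Rφ. The meridian scale is h = 1 and the parallel scale is k = 1/cos φ = sec φ.
Areal scale = h·k = 1 × sec φ; at 48.8°, h = 1.000, k = 1.518, so h·k = 1.518.
True area = apparent / (areal scale) = 35300 / 1.518 ≈ 23300 km².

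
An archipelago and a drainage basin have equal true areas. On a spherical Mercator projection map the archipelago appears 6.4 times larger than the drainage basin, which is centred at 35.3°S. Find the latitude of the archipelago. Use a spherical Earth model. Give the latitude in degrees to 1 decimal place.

Mercator areal scale is sec²φ, so apparent-area ratio = sec²φ₁ / sec²φ₂ = cos²φ₂ / cos²φ₁.
cos²φ₂ / cos²φ₁ = 6.4  ⇒  cos φ₁ = cos 35.3° / √6.4 = 0.8161/2.530 = 0.3226.
φ₁ = arccos(0.3226) ≈ 71.2°.

71.2°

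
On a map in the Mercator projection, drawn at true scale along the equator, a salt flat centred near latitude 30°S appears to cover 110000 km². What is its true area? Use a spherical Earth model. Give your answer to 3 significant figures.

82500 km²

The Mercator projection is conformal; its linear scale factor is the same in every direction and equals sec φ = 1/cos φ.
Areal scale = k² = sec²φ = 1/cos²(30°) = 1/0.8660² = 1.333.
True area = apparent / (areal scale) = 110000 / 1.333 ≈ 82500 km².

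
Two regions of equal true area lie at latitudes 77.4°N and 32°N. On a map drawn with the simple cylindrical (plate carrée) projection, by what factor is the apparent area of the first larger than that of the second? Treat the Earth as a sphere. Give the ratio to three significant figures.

Plate carrée maps x = Rλ, y = Rφ. The meridian scale is h = 1 and the parallel scale is k = 1/cos φ = sec φ.
Areal scale at 77.4°: h·k = 1.000 × 4.584 = 4.584.
Areal scale at 32°: h·k = 1.000 × 1.179 = 1.179.
Ratio = 4.584/1.179 ≈ 3.89.

3.89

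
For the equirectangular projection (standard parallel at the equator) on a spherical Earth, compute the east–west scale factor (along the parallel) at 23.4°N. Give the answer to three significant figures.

1.09

In the plate carrée (x = Rλ, y = Rφ), meridians are true-scale (h = 1) and parallels are stretched by k = sec φ.
k = 1/cos 23.4° = 1/0.9178 = 1.090.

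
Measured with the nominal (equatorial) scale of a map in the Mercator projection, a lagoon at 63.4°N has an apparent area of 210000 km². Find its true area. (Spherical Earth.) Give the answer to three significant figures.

42100 km²

For Mercator, h = k = sec φ (a conformal cylindrical projection has a single point scale, 1/cos φ).
Areal scale = k² = sec²φ = 1/cos²(63.4°) = 1/0.4478² = 4.988.
True area = apparent / (areal scale) = 210000 / 4.988 ≈ 42100 km².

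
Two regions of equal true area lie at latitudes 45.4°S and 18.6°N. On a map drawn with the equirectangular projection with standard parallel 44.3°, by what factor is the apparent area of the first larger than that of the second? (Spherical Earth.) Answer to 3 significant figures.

In the equirectangular projection with standard parallel φ₀ = 44.3° (x = Rλ cos φ₀, y = Rφ), meridians are true-scale (h = 1) and the parallel scale is k = cos φ₀ / cos φ.
Areal scale at 45.4°: h·k = 1.000 × 1.019 = 1.019.
Areal scale at 18.6°: h·k = 1.000 × 0.7551 = 0.7551.
Ratio = 1.019/0.7551 ≈ 1.35.

1.35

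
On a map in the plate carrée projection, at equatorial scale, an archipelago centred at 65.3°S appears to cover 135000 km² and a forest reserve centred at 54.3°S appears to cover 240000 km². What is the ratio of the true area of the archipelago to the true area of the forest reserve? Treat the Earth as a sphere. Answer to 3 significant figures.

Plate carrée has h = 1 and k = sec φ, giving areal scale sec φ; true area = (apparent area) · cos φ.
True area of archipelago: 135000 × cos(65.3°) = 135000 × 0.4179 = 56410 km².
True area of forest reserve: 240000 × cos(54.3°) = 240000 × 0.5835 = 140000 km².
Ratio = 56410 / 140000 ≈ 0.403.

0.403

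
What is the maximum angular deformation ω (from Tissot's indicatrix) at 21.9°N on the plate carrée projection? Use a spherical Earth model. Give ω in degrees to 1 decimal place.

For the equirectangular projection with φ₀ = 0 (plate carrée), h = 1 along meridians and k = sec φ along parallels.
At 21.9°: h = 1.000, k = 1.078; principal scales a = 1.078, b = 1.000.
sin(ω/2) = (a − b)/(a + b) = 0.07778/2.078 = 0.03743, so ω = 2 arcsin(0.03743) ≈ 4.3°.

4.3°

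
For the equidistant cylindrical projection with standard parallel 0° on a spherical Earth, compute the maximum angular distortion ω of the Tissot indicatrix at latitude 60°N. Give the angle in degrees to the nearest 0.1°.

38.9°

Plate carrée maps x = Rλ, y = Rφ. The meridian scale is h = 1 and the parallel scale is k = 1/cos φ = sec φ.
At 60°: h = 1.000, k = 2.000; principal scales a = 2.000, b = 1.000.
sin(ω/2) = (a − b)/(a + b) = 1.0000/3.000 = 0.3333, so ω = 2 arcsin(0.3333) ≈ 38.9°.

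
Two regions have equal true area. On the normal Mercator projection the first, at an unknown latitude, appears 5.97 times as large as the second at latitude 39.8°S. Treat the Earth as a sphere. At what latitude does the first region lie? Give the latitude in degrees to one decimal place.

71.7°

Mercator areal scale is sec²φ, so apparent-area ratio = sec²φ₁ / sec²φ₂ = cos²φ₂ / cos²φ₁.
cos²φ₂ / cos²φ₁ = 5.97  ⇒  cos φ₁ = cos 39.8° / √5.97 = 0.7683/2.443 = 0.3144.
φ₁ = arccos(0.3144) ≈ 71.7°.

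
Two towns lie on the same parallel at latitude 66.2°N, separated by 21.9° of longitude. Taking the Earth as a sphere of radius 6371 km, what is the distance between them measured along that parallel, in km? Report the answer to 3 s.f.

983 km

Arc length along a parallel = R cos φ · Δλ (with Δλ in radians).
= 6371 × cos 66.2° × (21.9° × π/180) = 6371 × 0.4035 × 0.3822 ≈ 983 km.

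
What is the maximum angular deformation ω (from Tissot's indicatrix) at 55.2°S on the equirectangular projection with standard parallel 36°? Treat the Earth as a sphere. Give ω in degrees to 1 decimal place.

19.9°

In the equirectangular projection with standard parallel φ₀ = 36° (x = Rλ cos φ₀, y = Rφ), meridians are true-scale (h = 1) and the parallel scale is k = cos φ₀ / cos φ.
At 55.2°: h = 1.000, k = 1.418; principal scales a = 1.418, b = 1.000.
sin(ω/2) = (a − b)/(a + b) = 0.4176/2.418 = 0.1727, so ω = 2 arcsin(0.1727) ≈ 19.9°.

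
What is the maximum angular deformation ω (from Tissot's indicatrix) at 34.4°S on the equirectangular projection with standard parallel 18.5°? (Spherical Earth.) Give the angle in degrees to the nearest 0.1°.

8.0°

The equidistant cylindrical projection with φ₀ = 18.5° has h = 1 (meridians true) and k = cos φ₀ / cos φ along parallels.
At 34.4°: h = 1.000, k = 1.149; principal scales a = 1.149, b = 1.000.
sin(ω/2) = (a − b)/(a + b) = 0.1493/2.149 = 0.06948, so ω = 2 arcsin(0.06948) ≈ 8.0°.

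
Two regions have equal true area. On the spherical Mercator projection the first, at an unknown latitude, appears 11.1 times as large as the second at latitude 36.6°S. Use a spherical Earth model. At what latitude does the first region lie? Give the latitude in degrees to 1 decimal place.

Mercator areal scale is sec²φ, so apparent-area ratio = sec²φ₁ / sec²φ₂ = cos²φ₂ / cos²φ₁.
cos²φ₂ / cos²φ₁ = 11.1  ⇒  cos φ₁ = cos 36.6° / √11.1 = 0.8028/3.332 = 0.2410.
φ₁ = arccos(0.2410) ≈ 76.1°.

76.1°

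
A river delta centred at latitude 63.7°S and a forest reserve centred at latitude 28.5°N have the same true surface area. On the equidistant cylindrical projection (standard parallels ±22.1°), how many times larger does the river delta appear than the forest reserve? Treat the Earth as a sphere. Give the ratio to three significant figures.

1.98

The equidistant cylindrical projection with φ₀ = 22.1° has h = 1 (meridians true) and k = cos φ₀ / cos φ along parallels.
Areal scale at 63.7°: h·k = 1.000 × 2.091 = 2.091.
Areal scale at 28.5°: h·k = 1.000 × 1.054 = 1.054.
Ratio = 2.091/1.054 ≈ 1.98.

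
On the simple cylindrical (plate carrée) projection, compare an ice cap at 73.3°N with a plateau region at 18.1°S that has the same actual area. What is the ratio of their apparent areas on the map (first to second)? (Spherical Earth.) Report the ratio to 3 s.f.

3.31

For the equirectangular projection with φ₀ = 0 (plate carrée), h = 1 along meridians and k = sec φ along parallels.
Areal scale at 73.3°: h·k = 1.000 × 3.480 = 3.480.
Areal scale at 18.1°: h·k = 1.000 × 1.052 = 1.052.
Ratio = 3.480/1.052 ≈ 3.31.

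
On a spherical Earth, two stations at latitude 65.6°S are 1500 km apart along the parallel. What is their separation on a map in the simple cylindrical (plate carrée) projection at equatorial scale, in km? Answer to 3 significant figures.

3630 km

In the plate carrée (x = Rλ, y = Rφ), meridians are true-scale (h = 1) and parallels are stretched by k = sec φ.
Along the parallel, k = sec 65.6° = 1/0.4131 = 2.421.
Map distance = 1500 × 2.421 ≈ 3630 km.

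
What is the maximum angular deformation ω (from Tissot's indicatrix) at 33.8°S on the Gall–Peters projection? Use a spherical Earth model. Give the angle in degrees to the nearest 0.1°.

18.4°

The Gall–Peters projection is cylindrical equal-area with φ₀ = 45°. For cylindrical equal-area with standard parallel φ₀, h = cos φ / cos φ₀ and k = cos φ₀ / cos φ, so h·k = 1.
At 33.8°: h = 1.175, k = 0.8509; principal scales a = 1.175, b = 0.8509.
sin(ω/2) = (a − b)/(a + b) = 0.3243/2.026 = 0.1600, so ω = 2 arcsin(0.1600) ≈ 18.4°.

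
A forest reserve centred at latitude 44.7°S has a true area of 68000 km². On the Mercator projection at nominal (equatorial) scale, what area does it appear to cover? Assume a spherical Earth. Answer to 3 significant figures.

For Mercator, h = k = sec φ (a conformal cylindrical projection has a single point scale, 1/cos φ).
Areal scale = k² = sec²φ = 1/cos²(44.7°) = 1/0.7108² = 1.979.
Apparent area = 68000 × 1.979 ≈ 135000 km².

135000 km²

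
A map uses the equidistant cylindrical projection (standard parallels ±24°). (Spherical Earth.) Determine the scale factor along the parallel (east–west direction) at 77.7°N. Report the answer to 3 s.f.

4.29

The equidistant cylindrical projection with φ₀ = 24° has h = 1 (meridians true) and k = cos φ₀ / cos φ along parallels.
k = cos 24° / cos 77.7° = 0.9135/0.2130 = 4.288.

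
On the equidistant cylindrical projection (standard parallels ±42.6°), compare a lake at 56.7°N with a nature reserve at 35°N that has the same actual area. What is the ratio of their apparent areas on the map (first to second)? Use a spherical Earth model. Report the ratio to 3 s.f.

In the equirectangular projection with standard parallel φ₀ = 42.6° (x = Rλ cos φ₀, y = Rφ), meridians are true-scale (h = 1) and the parallel scale is k = cos φ₀ / cos φ.
Areal scale at 56.7°: h·k = 1.000 × 1.341 = 1.341.
Areal scale at 35°: h·k = 1.000 × 0.8986 = 0.8986.
Ratio = 1.341/0.8986 ≈ 1.49.

1.49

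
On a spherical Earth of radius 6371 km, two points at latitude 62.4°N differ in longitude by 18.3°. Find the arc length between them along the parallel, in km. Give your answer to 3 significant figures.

Arc length along a parallel = R cos φ · Δλ (with Δλ in radians).
= 6371 × cos 62.4° × (18.3° × π/180) = 6371 × 0.4633 × 0.3194 ≈ 943 km.

943 km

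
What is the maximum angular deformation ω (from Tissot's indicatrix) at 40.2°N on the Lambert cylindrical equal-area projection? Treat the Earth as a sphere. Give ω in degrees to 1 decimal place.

30.5°

The Lambert cylindrical equal-area projection is the cylindrical equal-area projection with its standard parallel at the equator (φ₀ = 0). A cylindrical equal-area projection with standard parallel φ₀ has meridian scale h = cos φ / cos φ₀ and parallel scale k = cos φ₀ / cos φ (so areas are preserved, h·k = 1).
At 40.2°: h = 0.7638, k = 1.309; principal scales a = 1.309, b = 0.7638.
sin(ω/2) = (a − b)/(a + b) = 0.5455/2.073 = 0.2631, so ω = 2 arcsin(0.2631) ≈ 30.5°.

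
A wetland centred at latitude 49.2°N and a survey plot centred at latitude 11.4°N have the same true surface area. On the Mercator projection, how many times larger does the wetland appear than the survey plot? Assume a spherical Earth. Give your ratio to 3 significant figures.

2.25

Mercator areal scale is sec²φ.
At 49.2°: sec²(49.2°) = 1/0.6534² = 2.342.
At 11.4°: sec²(11.4°) = 1/0.9803² = 1.041.
Ratio = 2.342/1.041 = cos²(11.4°)/cos²(49.2°) ≈ 2.25.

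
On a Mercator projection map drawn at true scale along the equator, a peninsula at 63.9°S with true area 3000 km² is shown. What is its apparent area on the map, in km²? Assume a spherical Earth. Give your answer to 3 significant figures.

15500 km²

For Mercator, h = k = sec φ (a conformal cylindrical projection has a single point scale, 1/cos φ).
Areal scale = k² = sec²φ = 1/cos²(63.9°) = 1/0.4399² = 5.167.
Apparent area = 3000 × 5.167 ≈ 15500 km².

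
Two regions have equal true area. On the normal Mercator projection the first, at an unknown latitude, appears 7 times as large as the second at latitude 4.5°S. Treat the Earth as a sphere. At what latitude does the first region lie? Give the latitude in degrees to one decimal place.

Mercator areal scale is sec²φ, so apparent-area ratio = sec²φ₁ / sec²φ₂ = cos²φ₂ / cos²φ₁.
cos²φ₂ / cos²φ₁ = 7  ⇒  cos φ₁ = cos 4.5° / √7 = 0.9969/2.646 = 0.3768.
φ₁ = arccos(0.3768) ≈ 67.9°.

67.9°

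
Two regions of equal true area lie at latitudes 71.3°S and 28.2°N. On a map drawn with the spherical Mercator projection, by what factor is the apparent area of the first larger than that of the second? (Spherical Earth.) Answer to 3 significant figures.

Mercator is conformal with k = sec φ, so areal scale = k² = sec²φ.
At 71.3°: sec²(71.3°) = 1/0.3206² = 9.728.
At 28.2°: sec²(28.2°) = 1/0.8813² = 1.288.
Ratio = 9.728/1.288 = cos²(28.2°)/cos²(71.3°) ≈ 7.56.

7.56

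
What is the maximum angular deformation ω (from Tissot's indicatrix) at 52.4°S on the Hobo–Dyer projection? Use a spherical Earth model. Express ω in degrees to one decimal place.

Hobo–Dyer is a cylindrical equal-area projection with standard parallels at ±37.5°. For cylindrical equal-area with standard parallel φ₀, h = cos φ / cos φ₀ and k = cos φ₀ / cos φ, so h·k = 1.
At 52.4°: h = 0.7691, k = 1.300; principal scales a = 1.300, b = 0.7691.
sin(ω/2) = (a − b)/(a + b) = 0.5312/2.069 = 0.2567, so ω = 2 arcsin(0.2567) ≈ 29.7°.

29.7°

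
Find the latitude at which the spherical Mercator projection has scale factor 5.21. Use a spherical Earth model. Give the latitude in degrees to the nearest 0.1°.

Mercator scale is k = sec φ = 1/cos φ.
1/cos φ = 5.21  ⇒  cos φ = 0.1919  ⇒  φ = arccos(0.1919) ≈ 78.9°.

78.9°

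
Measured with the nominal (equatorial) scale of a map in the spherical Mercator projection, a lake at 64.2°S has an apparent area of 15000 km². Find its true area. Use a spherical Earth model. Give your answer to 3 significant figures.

Mercator is conformal, so the point scale is isotropic: h = k = sec φ = 1/cos φ.
Areal scale = k² = sec²φ = 1/cos²(64.2°) = 1/0.4352² = 5.279.
True area = apparent / (areal scale) = 15000 / 5.279 ≈ 2840 km².

2840 km²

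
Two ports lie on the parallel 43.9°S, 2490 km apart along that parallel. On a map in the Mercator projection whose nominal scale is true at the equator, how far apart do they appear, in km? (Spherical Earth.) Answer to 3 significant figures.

3460 km

The Mercator projection is conformal; its linear scale factor is the same in every direction and equals sec φ = 1/cos φ.
Along the parallel, k = sec 43.9° = 1/0.7206 = 1.388.
Map distance = 2490 × 1.388 ≈ 3460 km.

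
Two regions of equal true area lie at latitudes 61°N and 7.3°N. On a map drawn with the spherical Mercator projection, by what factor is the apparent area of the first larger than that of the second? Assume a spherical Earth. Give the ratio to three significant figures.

4.19

Mercator areal scale is sec²φ.
At 61°: sec²(61°) = 1/0.4848² = 4.255.
At 7.3°: sec²(7.3°) = 1/0.9919² = 1.016.
Ratio = 4.255/1.016 = cos²(7.3°)/cos²(61°) ≈ 4.19.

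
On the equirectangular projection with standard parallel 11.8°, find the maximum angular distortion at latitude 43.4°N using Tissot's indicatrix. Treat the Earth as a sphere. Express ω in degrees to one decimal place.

17.0°

In the equirectangular projection with standard parallel φ₀ = 11.8° (x = Rλ cos φ₀, y = Rφ), meridians are true-scale (h = 1) and the parallel scale is k = cos φ₀ / cos φ.
At 43.4°: h = 1.000, k = 1.347; principal scales a = 1.347, b = 1.000.
sin(ω/2) = (a − b)/(a + b) = 0.3472/2.347 = 0.1479, so ω = 2 arcsin(0.1479) ≈ 17.0°.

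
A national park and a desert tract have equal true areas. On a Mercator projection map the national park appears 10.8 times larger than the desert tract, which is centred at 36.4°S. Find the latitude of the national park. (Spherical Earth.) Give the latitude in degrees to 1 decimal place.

For equal true areas on Mercator, apparent areas scale as sec²φ, so the ratio is cos²φ₂ / cos²φ₁.
cos²φ₂ / cos²φ₁ = 10.8  ⇒  cos φ₁ = cos 36.4° / √10.8 = 0.8049/3.286 = 0.2449.
φ₁ = arccos(0.2449) ≈ 75.8°.

75.8°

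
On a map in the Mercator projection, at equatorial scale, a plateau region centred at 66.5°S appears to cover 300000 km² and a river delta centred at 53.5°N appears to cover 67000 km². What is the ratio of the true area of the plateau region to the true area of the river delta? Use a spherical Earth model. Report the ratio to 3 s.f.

2.01

Since Mercator area scale is 1/cos²φ, the true area equals the apparent area multiplied by cos²φ.
True area of plateau region: 300000 × cos²(66.5°) = 300000 × 0.1590 = 47700 km².
True area of river delta: 67000 × cos²(53.5°) = 67000 × 0.3538 = 23710 km².
Ratio = 47700 / 23710 ≈ 2.01.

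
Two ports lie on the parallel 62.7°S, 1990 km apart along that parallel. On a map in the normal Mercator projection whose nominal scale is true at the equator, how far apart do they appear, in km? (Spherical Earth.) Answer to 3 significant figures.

Mercator is conformal, so the point scale is isotropic: h = k = sec φ = 1/cos φ.
Along the parallel, k = sec 62.7° = 1/0.4586 = 2.180.
Map distance = 1990 × 2.180 ≈ 4340 km.

4340 km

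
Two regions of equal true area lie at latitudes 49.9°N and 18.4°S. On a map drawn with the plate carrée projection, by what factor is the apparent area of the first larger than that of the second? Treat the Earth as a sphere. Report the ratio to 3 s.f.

In the plate carrée (x = Rλ, y = Rφ), meridians are true-scale (h = 1) and parallels are stretched by k = sec φ.
Areal scale at 49.9°: h·k = 1.000 × 1.552 = 1.552.
Areal scale at 18.4°: h·k = 1.000 × 1.054 = 1.054.
Ratio = 1.552/1.054 ≈ 1.47.

1.47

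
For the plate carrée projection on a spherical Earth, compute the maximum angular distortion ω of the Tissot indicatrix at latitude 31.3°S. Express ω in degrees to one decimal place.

9.0°

For the equirectangular projection with φ₀ = 0 (plate carrée), h = 1 along meridians and k = sec φ along parallels.
At 31.3°: h = 1.000, k = 1.170; principal scales a = 1.170, b = 1.000.
sin(ω/2) = (a − b)/(a + b) = 0.1703/2.170 = 0.07848, so ω = 2 arcsin(0.07848) ≈ 9.0°.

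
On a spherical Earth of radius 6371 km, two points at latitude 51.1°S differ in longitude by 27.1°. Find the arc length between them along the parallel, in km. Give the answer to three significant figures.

Arc length along a parallel = R cos φ · Δλ (with Δλ in radians).
= 6371 × cos 51.1° × (27.1° × π/180) = 6371 × 0.6280 × 0.4730 ≈ 1890 km.

1890 km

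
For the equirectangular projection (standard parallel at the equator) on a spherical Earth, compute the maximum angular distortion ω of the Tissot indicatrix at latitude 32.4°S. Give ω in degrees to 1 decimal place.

9.7°

For the equirectangular projection with φ₀ = 0 (plate carrée), h = 1 along meridians and k = sec φ along parallels.
At 32.4°: h = 1.000, k = 1.184; principal scales a = 1.184, b = 1.000.
sin(ω/2) = (a − b)/(a + b) = 0.1844/2.184 = 0.08441, so ω = 2 arcsin(0.08441) ≈ 9.7°.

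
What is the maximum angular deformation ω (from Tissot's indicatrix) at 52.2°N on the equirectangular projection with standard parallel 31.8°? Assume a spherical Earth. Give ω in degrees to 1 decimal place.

With standard parallel φ₀ = 31.8°, the equirectangular projection gives x = Rλ cos φ₀, y = Rφ, so h = 1 and k = cos 31.8° / cos φ.
At 52.2°: h = 1.000, k = 1.387; principal scales a = 1.387, b = 1.000.
sin(ω/2) = (a − b)/(a + b) = 0.3867/2.387 = 0.1620, so ω = 2 arcsin(0.1620) ≈ 18.6°.

18.6°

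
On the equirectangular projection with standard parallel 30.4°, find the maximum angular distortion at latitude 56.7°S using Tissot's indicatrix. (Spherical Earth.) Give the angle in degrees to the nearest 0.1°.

The equidistant cylindrical projection with φ₀ = 30.4° has h = 1 (meridians true) and k = cos φ₀ / cos φ along parallels.
At 56.7°: h = 1.000, k = 1.571; principal scales a = 1.571, b = 1.000.
sin(ω/2) = (a − b)/(a + b) = 0.5710/2.571 = 0.2221, so ω = 2 arcsin(0.2221) ≈ 25.7°.

25.7°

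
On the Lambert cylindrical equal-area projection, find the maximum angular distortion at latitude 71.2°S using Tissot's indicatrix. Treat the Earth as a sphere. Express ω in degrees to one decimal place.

The Lambert cylindrical equal-area projection is the cylindrical equal-area projection with its standard parallel at the equator (φ₀ = 0). Cylindrical equal-area (φ₀ = 0°): h = cos φ / cos 0° along meridians, k = cos 0° / cos φ along parallels; h·k = 1.
At 71.2°: h = 0.3223, k = 3.103; principal scales a = 3.103, b = 0.3223.
sin(ω/2) = (a − b)/(a + b) = 2.781/3.425 = 0.8118, so ω = 2 arcsin(0.8118) ≈ 108.6°.

108.6°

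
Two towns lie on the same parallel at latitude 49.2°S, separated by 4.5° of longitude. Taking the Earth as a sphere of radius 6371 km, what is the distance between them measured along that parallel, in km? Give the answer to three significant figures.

Arc length along a parallel = R cos φ · Δλ (with Δλ in radians).
= 6371 × cos 49.2° × (4.5° × π/180) = 6371 × 0.6534 × 0.07854 ≈ 327 km.

327 km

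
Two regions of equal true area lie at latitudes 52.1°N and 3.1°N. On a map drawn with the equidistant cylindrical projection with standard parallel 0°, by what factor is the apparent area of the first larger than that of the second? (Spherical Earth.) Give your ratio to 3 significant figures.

1.63

Plate carrée maps x = Rλ, y = Rφ. The meridian scale is h = 1 and the parallel scale is k = 1/cos φ = sec φ.
Areal scale at 52.1°: h·k = 1.000 × 1.628 = 1.628.
Areal scale at 3.1°: h·k = 1.000 × 1.001 = 1.001.
Ratio = 1.628/1.001 ≈ 1.63.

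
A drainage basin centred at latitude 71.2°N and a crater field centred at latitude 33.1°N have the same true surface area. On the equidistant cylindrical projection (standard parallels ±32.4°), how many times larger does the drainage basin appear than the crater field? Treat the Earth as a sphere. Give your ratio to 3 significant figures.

In the equirectangular projection with standard parallel φ₀ = 32.4° (x = Rλ cos φ₀, y = Rφ), meridians are true-scale (h = 1) and the parallel scale is k = cos φ₀ / cos φ.
Areal scale at 71.2°: h·k = 1.000 × 2.620 = 2.620.
Areal scale at 33.1°: h·k = 1.000 × 1.008 = 1.008.
Ratio = 2.620/1.008 ≈ 2.60.

2.60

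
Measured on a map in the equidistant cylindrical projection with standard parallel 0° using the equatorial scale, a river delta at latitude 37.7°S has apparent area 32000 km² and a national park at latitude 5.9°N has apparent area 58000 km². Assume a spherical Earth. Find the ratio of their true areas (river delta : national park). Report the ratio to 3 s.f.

Plate carrée has h = 1 and k = sec φ, giving areal scale sec φ; true area = (apparent area) · cos φ.
True area of river delta: 32000 × cos(37.7°) = 32000 × 0.7912 = 25320 km².
True area of national park: 58000 × cos(5.9°) = 58000 × 0.9947 = 57690 km².
Ratio = 25320 / 57690 ≈ 0.439.

0.439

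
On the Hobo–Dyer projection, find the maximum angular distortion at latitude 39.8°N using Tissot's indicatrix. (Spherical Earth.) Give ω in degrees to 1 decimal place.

The Hobo–Dyer projection is cylindrical equal-area with φ₀ = 37.5°. For cylindrical equal-area with standard parallel φ₀, h = cos φ / cos φ₀ and k = cos φ₀ / cos φ, so h·k = 1.
At 39.8°: h = 0.9684, k = 1.033; principal scales a = 1.033, b = 0.9684.
sin(ω/2) = (a − b)/(a + b) = 0.06423/2.001 = 0.03210, so ω = 2 arcsin(0.03210) ≈ 3.7°.

3.7°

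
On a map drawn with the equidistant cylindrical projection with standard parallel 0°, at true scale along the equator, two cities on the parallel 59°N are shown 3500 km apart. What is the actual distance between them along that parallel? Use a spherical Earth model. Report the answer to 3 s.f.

1800 km

For the equirectangular projection with φ₀ = 0 (plate carrée), h = 1 along meridians and k = sec φ along parallels.
Along the parallel at 59°, map distances are exaggerated by k = sec 59° = 1.942.
True distance = 3500 / 1.942 = 3500 × cos 59° ≈ 1800 km.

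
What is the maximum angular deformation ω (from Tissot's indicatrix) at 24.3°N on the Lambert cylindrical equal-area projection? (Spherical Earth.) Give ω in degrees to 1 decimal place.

10.6°

The Lambert cylindrical equal-area projection is the cylindrical equal-area projection with its standard parallel at the equator (φ₀ = 0). For cylindrical equal-area with standard parallel φ₀, h = cos φ / cos φ₀ and k = cos φ₀ / cos φ, so h·k = 1.
At 24.3°: h = 0.9114, k = 1.097; principal scales a = 1.097, b = 0.9114.
sin(ω/2) = (a − b)/(a + b) = 0.1858/2.009 = 0.09250, so ω = 2 arcsin(0.09250) ≈ 10.6°.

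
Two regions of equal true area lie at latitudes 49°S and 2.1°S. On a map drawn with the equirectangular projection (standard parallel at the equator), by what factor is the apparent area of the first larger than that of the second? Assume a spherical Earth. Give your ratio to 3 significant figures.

Plate carrée maps x = Rλ, y = Rφ. The meridian scale is h = 1 and the parallel scale is k = 1/cos φ = sec φ.
Areal scale at 49°: h·k = 1.000 × 1.524 = 1.524.
Areal scale at 2.1°: h·k = 1.000 × 1.001 = 1.001.
Ratio = 1.524/1.001 ≈ 1.52.

1.52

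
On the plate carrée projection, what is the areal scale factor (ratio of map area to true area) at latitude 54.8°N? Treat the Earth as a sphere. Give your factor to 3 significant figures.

1.73

Plate carrée maps x = Rλ, y = Rφ. The meridian scale is h = 1 and the parallel scale is k = 1/cos φ = sec φ.
Areal scale = h·k = 1 × sec φ; at 54.8°, h = 1.000, k = 1.735, so h·k = 1.735.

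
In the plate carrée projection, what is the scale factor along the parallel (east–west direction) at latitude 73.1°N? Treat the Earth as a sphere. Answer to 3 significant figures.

For the equirectangular projection with φ₀ = 0 (plate carrée), h = 1 along meridians and k = sec φ along parallels.
k = 1/cos 73.1° = 1/0.2907 = 3.440.

3.44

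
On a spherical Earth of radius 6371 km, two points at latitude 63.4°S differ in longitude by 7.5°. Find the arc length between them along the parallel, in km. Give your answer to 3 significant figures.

Arc length along a parallel = R cos φ · Δλ (with Δλ in radians).
= 6371 × cos 63.4° × (7.5° × π/180) = 6371 × 0.4478 × 0.1309 ≈ 373 km.

373 km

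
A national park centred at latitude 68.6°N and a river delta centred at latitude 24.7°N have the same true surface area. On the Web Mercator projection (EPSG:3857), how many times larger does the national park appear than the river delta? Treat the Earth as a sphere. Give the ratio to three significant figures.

6.20

On Mercator, area is exaggerated by sec²φ = 1/cos²φ.
At 68.6°: sec²(68.6°) = 1/0.3649² = 7.511.
At 24.7°: sec²(24.7°) = 1/0.9085² = 1.212.
Ratio = 7.511/1.212 = cos²(24.7°)/cos²(68.6°) ≈ 6.20.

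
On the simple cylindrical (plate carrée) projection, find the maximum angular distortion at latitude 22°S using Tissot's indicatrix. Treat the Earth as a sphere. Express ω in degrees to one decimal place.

4.3°

Plate carrée maps x = Rλ, y = Rφ. The meridian scale is h = 1 and the parallel scale is k = 1/cos φ = sec φ.
At 22°: h = 1.000, k = 1.079; principal scales a = 1.079, b = 1.000.
sin(ω/2) = (a − b)/(a + b) = 0.07853/2.079 = 0.03778, so ω = 2 arcsin(0.03778) ≈ 4.3°.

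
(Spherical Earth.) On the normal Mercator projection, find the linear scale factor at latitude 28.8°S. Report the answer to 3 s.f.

Mercator is conformal, so the point scale is isotropic: h = k = sec φ = 1/cos φ.
k = 1/cos 28.8° = 1/0.8763 = 1.141.

1.14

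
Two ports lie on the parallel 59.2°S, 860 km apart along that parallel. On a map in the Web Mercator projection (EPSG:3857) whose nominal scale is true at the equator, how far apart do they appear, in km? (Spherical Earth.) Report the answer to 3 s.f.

The Mercator projection is conformal; its linear scale factor is the same in every direction and equals sec φ = 1/cos φ.
Along the parallel, k = sec 59.2° = 1/0.5120 = 1.953.
Map distance = 860 × 1.953 ≈ 1680 km.

1680 km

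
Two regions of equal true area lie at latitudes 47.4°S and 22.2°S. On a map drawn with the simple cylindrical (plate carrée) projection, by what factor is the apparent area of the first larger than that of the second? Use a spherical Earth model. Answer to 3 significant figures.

In the plate carrée (x = Rλ, y = Rφ), meridians are true-scale (h = 1) and parallels are stretched by k = sec φ.
Areal scale at 47.4°: h·k = 1.000 × 1.477 = 1.477.
Areal scale at 22.2°: h·k = 1.000 × 1.080 = 1.080.
Ratio = 1.477/1.080 ≈ 1.37.

1.37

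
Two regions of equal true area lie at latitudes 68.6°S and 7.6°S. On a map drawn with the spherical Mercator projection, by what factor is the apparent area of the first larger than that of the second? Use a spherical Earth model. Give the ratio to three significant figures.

7.38

Mercator is conformal with k = sec φ, so areal scale = k² = sec²φ.
At 68.6°: sec²(68.6°) = 1/0.3649² = 7.511.
At 7.6°: sec²(7.6°) = 1/0.9912² = 1.018.
Ratio = 7.511/1.018 = cos²(7.6°)/cos²(68.6°) ≈ 7.38.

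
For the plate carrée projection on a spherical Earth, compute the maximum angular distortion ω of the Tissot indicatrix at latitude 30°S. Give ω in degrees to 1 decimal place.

For the equirectangular projection with φ₀ = 0 (plate carrée), h = 1 along meridians and k = sec φ along parallels.
At 30°: h = 1.000, k = 1.155; principal scales a = 1.155, b = 1.000.
sin(ω/2) = (a − b)/(a + b) = 0.1547/2.155 = 0.07180, so ω = 2 arcsin(0.07180) ≈ 8.2°.

8.2°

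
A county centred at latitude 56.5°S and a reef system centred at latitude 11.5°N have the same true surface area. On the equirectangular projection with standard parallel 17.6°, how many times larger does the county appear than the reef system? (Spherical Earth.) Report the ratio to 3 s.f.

1.78

In the equirectangular projection with standard parallel φ₀ = 17.6° (x = Rλ cos φ₀, y = Rφ), meridians are true-scale (h = 1) and the parallel scale is k = cos φ₀ / cos φ.
Areal scale at 56.5°: h·k = 1.000 × 1.727 = 1.727.
Areal scale at 11.5°: h·k = 1.000 × 0.9727 = 0.9727.
Ratio = 1.727/0.9727 ≈ 1.78.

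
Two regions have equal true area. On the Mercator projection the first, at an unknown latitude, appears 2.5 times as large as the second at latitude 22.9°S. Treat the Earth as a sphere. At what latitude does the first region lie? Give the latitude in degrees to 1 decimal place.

54.4°

For equal true areas on Mercator, apparent areas scale as sec²φ, so the ratio is cos²φ₂ / cos²φ₁.
cos²φ₂ / cos²φ₁ = 2.5  ⇒  cos φ₁ = cos 22.9° / √2.5 = 0.9212/1.581 = 0.5826.
φ₁ = arccos(0.5826) ≈ 54.4°.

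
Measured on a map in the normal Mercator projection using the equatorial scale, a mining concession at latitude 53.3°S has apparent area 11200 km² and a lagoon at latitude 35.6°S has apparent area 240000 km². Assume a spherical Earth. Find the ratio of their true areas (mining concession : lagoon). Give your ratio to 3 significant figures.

Mercator's areal exaggeration is sec²φ; hence true area = (apparent area) · cos²φ.
True area of mining concession: 11200 × cos²(53.3°) = 11200 × 0.3572 = 4000 km².
True area of lagoon: 240000 × cos²(35.6°) = 240000 × 0.6611 = 158700 km².
Ratio = 4000 / 158700 ≈ 0.0252.

0.0252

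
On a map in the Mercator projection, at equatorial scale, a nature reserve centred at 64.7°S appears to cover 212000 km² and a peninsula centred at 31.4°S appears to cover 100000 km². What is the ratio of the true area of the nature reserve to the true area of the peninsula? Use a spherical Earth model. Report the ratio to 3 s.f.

Since Mercator area scale is 1/cos²φ, the true area equals the apparent area multiplied by cos²φ.
True area of nature reserve: 212000 × cos²(64.7°) = 212000 × 0.1826 = 38720 km².
True area of peninsula: 100000 × cos²(31.4°) = 100000 × 0.7285 = 72850 km².
Ratio = 38720 / 72850 ≈ 0.531.

0.531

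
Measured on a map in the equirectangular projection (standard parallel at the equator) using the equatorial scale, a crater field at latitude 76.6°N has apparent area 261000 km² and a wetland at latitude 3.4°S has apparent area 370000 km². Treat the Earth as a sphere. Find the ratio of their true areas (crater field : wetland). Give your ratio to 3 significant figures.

Plate carrée has h = 1 and k = sec φ, giving areal scale sec φ; true area = (apparent area) · cos φ.
True area of crater field: 261000 × cos(76.6°) = 261000 × 0.2317 = 60490 km².
True area of wetland: 370000 × cos(3.4°) = 370000 × 0.9982 = 369300 km².
Ratio = 60490 / 369300 ≈ 0.164.

0.164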